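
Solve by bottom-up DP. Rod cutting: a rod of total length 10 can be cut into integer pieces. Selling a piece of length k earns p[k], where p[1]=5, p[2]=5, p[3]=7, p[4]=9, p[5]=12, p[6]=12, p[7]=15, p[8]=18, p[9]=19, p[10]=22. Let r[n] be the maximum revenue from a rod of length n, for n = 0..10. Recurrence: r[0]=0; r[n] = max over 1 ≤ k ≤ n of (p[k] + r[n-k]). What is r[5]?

   n    0    1    2    3    4    5    6    7    8    9   10
r[n]    0    5   10   15   20   25   30   35   40   45   50

25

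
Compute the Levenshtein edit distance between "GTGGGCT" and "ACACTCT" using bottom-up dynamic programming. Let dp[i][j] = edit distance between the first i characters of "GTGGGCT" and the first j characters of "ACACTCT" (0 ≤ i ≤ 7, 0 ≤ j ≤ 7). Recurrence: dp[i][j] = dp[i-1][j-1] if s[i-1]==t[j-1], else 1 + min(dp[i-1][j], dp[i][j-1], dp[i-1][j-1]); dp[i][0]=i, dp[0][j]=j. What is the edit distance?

5

   ''  A  C  A  C  T  C  T
''  0  1  2  3  4  5  6  7
 G  1  1  2  3  4  5  6  7
 T  2  2  2  3  4  4  5  6
 G  3  3  3  3  4  5  5  6
 G  4  4  4  4  4  5  6  6
 G  5  5  5  5  5  5  6  7
 C  6  6  5  6  5  6  5  6
 T  7  7  6  6  6  5  6  5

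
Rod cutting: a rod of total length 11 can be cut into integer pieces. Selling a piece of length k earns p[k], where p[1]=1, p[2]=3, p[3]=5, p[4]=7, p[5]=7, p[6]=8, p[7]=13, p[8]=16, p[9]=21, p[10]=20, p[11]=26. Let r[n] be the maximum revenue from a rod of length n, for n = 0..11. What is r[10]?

   n    0    1    2    3    4    5    6    7    8    9   10   11
r[n]    0    1    3    5    7    8   10   13   16   21   22   26

22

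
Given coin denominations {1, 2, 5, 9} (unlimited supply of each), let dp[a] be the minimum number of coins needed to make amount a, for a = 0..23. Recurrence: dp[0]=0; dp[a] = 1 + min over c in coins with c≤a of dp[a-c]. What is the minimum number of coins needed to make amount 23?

 a  0  1  2  3  4  5  6  7  8  9 10 11 12 13 14 15 16 17 18 19 20 21 22 23
dp  0  1  1  2  2  1  2  2  3  1  2  2  3  3  2  3  3  4  2  3  3  4  4  3

3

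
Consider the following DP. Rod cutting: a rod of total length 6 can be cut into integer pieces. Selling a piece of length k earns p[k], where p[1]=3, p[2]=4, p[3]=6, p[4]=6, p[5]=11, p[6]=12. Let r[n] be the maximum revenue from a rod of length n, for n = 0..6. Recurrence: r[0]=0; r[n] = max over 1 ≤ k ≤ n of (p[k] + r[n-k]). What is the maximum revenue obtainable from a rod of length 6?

18

   n    0    1    2    3    4    5    6
r[n]    0    3    6    9   12   15   18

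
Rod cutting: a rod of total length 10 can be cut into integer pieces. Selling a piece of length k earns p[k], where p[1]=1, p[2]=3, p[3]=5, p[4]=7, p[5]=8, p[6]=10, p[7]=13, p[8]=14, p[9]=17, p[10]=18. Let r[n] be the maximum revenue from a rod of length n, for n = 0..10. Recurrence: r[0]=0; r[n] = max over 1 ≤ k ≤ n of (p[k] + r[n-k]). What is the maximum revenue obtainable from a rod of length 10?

18

   n    0    1    2    3    4    5    6    7    8    9   10
r[n]    0    1    3    5    7    8   10   13   14   17   18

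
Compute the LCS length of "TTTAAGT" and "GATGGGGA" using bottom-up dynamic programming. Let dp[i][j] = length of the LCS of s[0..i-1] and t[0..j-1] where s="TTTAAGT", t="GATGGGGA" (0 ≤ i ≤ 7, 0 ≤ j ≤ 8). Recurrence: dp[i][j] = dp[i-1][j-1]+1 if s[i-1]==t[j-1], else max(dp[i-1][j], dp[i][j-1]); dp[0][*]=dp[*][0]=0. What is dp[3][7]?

   ''  G  A  T  G  G  G  G  A
''  0  0  0  0  0  0  0  0  0
 T  0  0  0  1  1  1  1  1  1
 T  0  0  0  1  1  1  1  1  1
 T  0  0  0  1  1  1  1  1  1
 A  0  0  1  1  1  1  1  1  2
 A  0  0  1  1  1  1  1  1  2
 G  0  1  1  1  2  2  2  2  2
 T  0  1  1  2  2  2  2  2  2

1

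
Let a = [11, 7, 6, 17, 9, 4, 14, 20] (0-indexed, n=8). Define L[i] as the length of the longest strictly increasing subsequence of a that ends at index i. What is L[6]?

   i    0    1    2    3    4    5    6    7
a[i]   11    7    6   17    9    4   14   20
L[i]    1    1    1    2    2    1    3    4

3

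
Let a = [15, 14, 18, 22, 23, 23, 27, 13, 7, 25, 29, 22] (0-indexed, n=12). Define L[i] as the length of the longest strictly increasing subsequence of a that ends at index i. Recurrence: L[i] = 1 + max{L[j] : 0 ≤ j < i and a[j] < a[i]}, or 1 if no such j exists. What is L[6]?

   i    0    1    2    3    4    5    6    7    8    9   10   11
a[i]   15   14   18   22   23   23   27   13    7   25   29   22
L[i]    1    1    2    3    4    4    5    1    1    5    6    3

5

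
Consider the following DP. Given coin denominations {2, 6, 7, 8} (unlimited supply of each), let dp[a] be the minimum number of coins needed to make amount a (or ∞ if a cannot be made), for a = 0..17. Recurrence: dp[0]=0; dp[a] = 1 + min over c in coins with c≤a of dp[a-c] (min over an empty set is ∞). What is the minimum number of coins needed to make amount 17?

 a  0  1  2  3  4  5  6  7  8  9 10 11 12 13 14 15 16 17
dp  0  -  1  -  2  -  1  1  1  2  2  3  2  2  2  2  2  3
(- denotes ∞ / unreachable)

3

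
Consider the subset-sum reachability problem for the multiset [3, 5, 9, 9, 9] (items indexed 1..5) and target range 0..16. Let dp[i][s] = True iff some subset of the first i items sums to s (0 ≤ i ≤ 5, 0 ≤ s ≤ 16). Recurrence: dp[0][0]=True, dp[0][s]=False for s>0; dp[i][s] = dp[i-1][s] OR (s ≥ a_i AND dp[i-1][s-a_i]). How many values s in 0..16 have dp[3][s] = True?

i\s   0   1   2   3   4   5   6   7   8   9  10  11  12  13  14  15  16
  0   T   F   F   F   F   F   F   F   F   F   F   F   F   F   F   F   F
  1   T   F   F   T   F   F   F   F   F   F   F   F   F   F   F   F   F
  2   T   F   F   T   F   T   F   F   T   F   F   F   F   F   F   F   F
  3   T   F   F   T   F   T   F   F   T   T   F   F   T   F   T   F   F
  4   T   F   F   T   F   T   F   F   T   T   F   F   T   F   T   F   F
  5   T   F   F   T   F   T   F   F   T   T   F   F   T   F   T   F   F

7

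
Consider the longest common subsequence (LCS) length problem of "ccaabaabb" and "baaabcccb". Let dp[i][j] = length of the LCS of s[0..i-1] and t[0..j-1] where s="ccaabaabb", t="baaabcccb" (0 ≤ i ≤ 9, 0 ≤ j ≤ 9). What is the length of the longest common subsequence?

5

   ''  b  a  a  a  b  c  c  c  b
''  0  0  0  0  0  0  0  0  0  0
 c  0  0  0  0  0  0  1  1  1  1
 c  0  0  0  0  0  0  1  2  2  2
 a  0  0  1  1  1  1  1  2  2  2
 a  0  0  1  2  2  2  2  2  2  2
 b  0  1  1  2  2  3  3  3  3  3
 a  0  1  2  2  3  3  3  3  3  3
 a  0  1  2  3  3  3  3  3  3  3
 b  0  1  2  3  3  4  4  4  4  4
 b  0  1  2  3  3  4  4  4  4  5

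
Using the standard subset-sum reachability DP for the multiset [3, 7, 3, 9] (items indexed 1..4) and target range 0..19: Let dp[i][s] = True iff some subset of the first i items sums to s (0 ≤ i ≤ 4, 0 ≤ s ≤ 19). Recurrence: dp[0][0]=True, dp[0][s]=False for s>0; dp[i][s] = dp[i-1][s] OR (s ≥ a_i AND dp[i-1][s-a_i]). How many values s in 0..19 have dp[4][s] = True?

11

i\s   0   1   2   3   4   5   6   7   8   9  10  11  12  13  14  15  16  17  18  19
  0   T   F   F   F   F   F   F   F   F   F   F   F   F   F   F   F   F   F   F   F
  1   T   F   F   T   F   F   F   F   F   F   F   F   F   F   F   F   F   F   F   F
  2   T   F   F   T   F   F   F   T   F   F   T   F   F   F   F   F   F   F   F   F
  3   T   F   F   T   F   F   T   T   F   F   T   F   F   T   F   F   F   F   F   F
  4   T   F   F   T   F   F   T   T   F   T   T   F   T   T   F   T   T   F   F   T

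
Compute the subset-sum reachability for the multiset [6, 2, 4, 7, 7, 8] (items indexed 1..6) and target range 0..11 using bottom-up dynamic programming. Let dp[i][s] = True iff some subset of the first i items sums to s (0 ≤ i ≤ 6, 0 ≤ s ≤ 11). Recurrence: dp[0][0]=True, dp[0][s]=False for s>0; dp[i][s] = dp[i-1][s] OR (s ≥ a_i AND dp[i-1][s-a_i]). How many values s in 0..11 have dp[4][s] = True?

9

i\s   0   1   2   3   4   5   6   7   8   9  10  11
  0   T   F   F   F   F   F   F   F   F   F   F   F
  1   T   F   F   F   F   F   T   F   F   F   F   F
  2   T   F   T   F   F   F   T   F   T   F   F   F
  3   T   F   T   F   T   F   T   F   T   F   T   F
  4   T   F   T   F   T   F   T   T   T   T   T   T
  5   T   F   T   F   T   F   T   T   T   T   T   T
  6   T   F   T   F   T   F   T   T   T   T   T   T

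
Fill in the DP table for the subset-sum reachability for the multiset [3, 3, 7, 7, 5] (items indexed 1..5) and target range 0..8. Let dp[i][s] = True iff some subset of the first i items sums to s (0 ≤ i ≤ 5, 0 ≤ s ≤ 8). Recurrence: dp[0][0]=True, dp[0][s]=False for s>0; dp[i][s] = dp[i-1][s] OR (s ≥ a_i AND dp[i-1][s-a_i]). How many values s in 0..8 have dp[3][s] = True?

i\s   0   1   2   3   4   5   6   7   8
  0   T   F   F   F   F   F   F   F   F
  1   T   F   F   T   F   F   F   F   F
  2   T   F   F   T   F   F   T   F   F
  3   T   F   F   T   F   F   T   T   F
  4   T   F   F   T   F   F   T   T   F
  5   T   F   F   T   F   T   T   T   T

4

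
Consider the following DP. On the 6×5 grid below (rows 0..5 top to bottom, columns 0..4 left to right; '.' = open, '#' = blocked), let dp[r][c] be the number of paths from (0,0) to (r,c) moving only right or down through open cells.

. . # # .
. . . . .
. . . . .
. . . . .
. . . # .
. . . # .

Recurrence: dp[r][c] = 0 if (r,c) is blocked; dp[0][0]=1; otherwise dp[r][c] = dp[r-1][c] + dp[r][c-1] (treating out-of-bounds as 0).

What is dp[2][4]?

r\c   0   1   2   3   4
  0   1   1   0   0   0
  1   1   2   2   2   2
  2   1   3   5   7   9
  3   1   4   9  16  25
  4   1   5  14   0  25
  5   1   6  20   0  25

9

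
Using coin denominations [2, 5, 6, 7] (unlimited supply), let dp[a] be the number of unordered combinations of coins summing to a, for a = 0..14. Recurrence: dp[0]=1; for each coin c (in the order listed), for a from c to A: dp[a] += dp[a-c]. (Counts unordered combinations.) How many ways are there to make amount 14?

6

after  coin     0     1     2     3     4     5     6     7     8     9    10    11    12    13    14
          2     1     0     1     0     1     0     1     0     1     0     1     0     1     0     1
          5     1     0     1     0     1     1     1     1     1     1     2     1     2     1     2
          6     1     0     1     0     1     1     2     1     2     1     3     2     4     2     4
          7     1     0     1     0     1     1     2     2     2     2     3     3     5     4     6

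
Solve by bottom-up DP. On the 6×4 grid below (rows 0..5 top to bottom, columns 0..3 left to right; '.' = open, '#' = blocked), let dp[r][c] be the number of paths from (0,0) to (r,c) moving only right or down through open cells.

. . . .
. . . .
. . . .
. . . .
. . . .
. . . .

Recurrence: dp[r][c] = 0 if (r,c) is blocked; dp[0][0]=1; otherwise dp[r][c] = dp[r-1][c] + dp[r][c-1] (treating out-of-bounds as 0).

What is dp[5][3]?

r\c   0   1   2   3
  0   1   1   1   1
  1   1   2   3   4
  2   1   3   6  10
  3   1   4  10  20
  4   1   5  15  35
  5   1   6  21  56

56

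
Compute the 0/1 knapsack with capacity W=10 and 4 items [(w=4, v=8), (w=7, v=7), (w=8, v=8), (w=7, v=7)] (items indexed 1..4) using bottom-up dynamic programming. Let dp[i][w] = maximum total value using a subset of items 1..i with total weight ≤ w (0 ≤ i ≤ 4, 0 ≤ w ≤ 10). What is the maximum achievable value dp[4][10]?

i\w   0   1   2   3   4   5   6   7   8   9  10
  0   0   0   0   0   0   0   0   0   0   0   0
  1   0   0   0   0   8   8   8   8   8   8   8
  2   0   0   0   0   8   8   8   8   8   8   8
  3   0   0   0   0   8   8   8   8   8   8   8
  4   0   0   0   0   8   8   8   8   8   8   8

8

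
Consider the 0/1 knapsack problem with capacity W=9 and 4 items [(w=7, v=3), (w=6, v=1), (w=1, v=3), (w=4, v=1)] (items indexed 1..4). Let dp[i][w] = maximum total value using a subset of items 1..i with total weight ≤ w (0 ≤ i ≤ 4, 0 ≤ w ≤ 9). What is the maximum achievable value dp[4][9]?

i\w   0   1   2   3   4   5   6   7   8   9
  0   0   0   0   0   0   0   0   0   0   0
  1   0   0   0   0   0   0   0   3   3   3
  2   0   0   0   0   0   0   1   3   3   3
  3   0   3   3   3   3   3   3   4   6   6
  4   0   3   3   3   3   4   4   4   6   6

6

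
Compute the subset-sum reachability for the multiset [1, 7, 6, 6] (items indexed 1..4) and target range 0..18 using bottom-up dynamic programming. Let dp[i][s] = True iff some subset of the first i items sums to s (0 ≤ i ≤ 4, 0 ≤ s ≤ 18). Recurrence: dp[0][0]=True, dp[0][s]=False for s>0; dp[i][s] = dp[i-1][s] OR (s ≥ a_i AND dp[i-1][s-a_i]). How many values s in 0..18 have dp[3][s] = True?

7

i\s   0   1   2   3   4   5   6   7   8   9  10  11  12  13  14  15  16  17  18
  0   T   F   F   F   F   F   F   F   F   F   F   F   F   F   F   F   F   F   F
  1   T   T   F   F   F   F   F   F   F   F   F   F   F   F   F   F   F   F   F
  2   T   T   F   F   F   F   F   T   T   F   F   F   F   F   F   F   F   F   F
  3   T   T   F   F   F   F   T   T   T   F   F   F   F   T   T   F   F   F   F
  4   T   T   F   F   F   F   T   T   T   F   F   F   T   T   T   F   F   F   F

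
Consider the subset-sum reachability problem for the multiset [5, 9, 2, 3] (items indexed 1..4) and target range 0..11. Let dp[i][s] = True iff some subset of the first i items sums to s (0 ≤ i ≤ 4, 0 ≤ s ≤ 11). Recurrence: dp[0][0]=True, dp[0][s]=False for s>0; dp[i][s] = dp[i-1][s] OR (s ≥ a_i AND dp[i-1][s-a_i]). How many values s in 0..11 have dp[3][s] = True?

6

i\s   0   1   2   3   4   5   6   7   8   9  10  11
  0   T   F   F   F   F   F   F   F   F   F   F   F
  1   T   F   F   F   F   T   F   F   F   F   F   F
  2   T   F   F   F   F   T   F   F   F   T   F   F
  3   T   F   T   F   F   T   F   T   F   T   F   T
  4   T   F   T   T   F   T   F   T   T   T   T   T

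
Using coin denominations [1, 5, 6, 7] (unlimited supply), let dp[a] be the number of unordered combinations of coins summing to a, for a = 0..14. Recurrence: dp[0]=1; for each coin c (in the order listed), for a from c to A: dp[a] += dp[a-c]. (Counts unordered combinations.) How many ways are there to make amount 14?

after  coin     0     1     2     3     4     5     6     7     8     9    10    11    12    13    14
          1     1     1     1     1     1     1     1     1     1     1     1     1     1     1     1
          5     1     1     1     1     1     2     2     2     2     2     3     3     3     3     3
          6     1     1     1     1     1     2     3     3     3     3     4     5     6     6     6
          7     1     1     1     1     1     2     3     4     4     4     5     6     8     9    10

10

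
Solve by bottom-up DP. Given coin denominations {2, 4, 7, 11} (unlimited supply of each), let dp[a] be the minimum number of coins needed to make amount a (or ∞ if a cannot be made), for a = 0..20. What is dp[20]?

3

 a  0  1  2  3  4  5  6  7  8  9 10 11 12 13 14 15 16 17 18 19 20
dp  0  -  1  -  1  -  2  1  2  2  3  1  3  2  2  2  3  3  2  3  3
(- denotes ∞ / unreachable)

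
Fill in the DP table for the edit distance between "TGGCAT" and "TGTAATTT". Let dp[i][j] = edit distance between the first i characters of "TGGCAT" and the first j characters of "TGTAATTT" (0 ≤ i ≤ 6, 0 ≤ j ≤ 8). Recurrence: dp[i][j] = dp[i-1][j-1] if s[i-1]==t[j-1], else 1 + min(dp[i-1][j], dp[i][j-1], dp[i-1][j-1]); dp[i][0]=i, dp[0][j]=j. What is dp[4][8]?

6

   ''  T  G  T  A  A  T  T  T
''  0  1  2  3  4  5  6  7  8
 T  1  0  1  2  3  4  5  6  7
 G  2  1  0  1  2  3  4  5  6
 G  3  2  1  1  2  3  4  5  6
 C  4  3  2  2  2  3  4  5  6
 A  5  4  3  3  2  2  3  4  5
 T  6  5  4  3  3  3  2  3  4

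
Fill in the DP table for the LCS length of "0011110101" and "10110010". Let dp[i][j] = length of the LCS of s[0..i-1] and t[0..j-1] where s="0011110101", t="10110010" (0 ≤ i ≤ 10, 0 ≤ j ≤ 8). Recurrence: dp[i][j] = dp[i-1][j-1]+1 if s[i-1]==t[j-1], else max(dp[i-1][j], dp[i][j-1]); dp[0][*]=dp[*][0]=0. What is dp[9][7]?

5

   ''  1  0  1  1  0  0  1  0
''  0  0  0  0  0  0  0  0  0
 0  0  0  1  1  1  1  1  1  1
 0  0  0  1  1  1  2  2  2  2
 1  0  1  1  2  2  2  2  3  3
 1  0  1  1  2  3  3  3  3  3
 1  0  1  1  2  3  3  3  4  4
 1  0  1  1  2  3  3  3  4  4
 0  0  1  2  2  3  4  4  4  5
 1  0  1  2  3  3  4  4  5  5
 0  0  1  2  3  3  4  5  5  6
 1  0  1  2  3  4  4  5  6  6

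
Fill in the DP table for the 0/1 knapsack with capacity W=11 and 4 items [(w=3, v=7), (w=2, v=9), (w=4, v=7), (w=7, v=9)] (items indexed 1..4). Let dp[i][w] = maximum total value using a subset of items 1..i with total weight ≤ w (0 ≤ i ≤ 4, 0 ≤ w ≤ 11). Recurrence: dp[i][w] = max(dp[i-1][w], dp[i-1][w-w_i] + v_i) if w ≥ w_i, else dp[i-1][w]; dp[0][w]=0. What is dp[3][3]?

9

i\w   0   1   2   3   4   5   6   7   8   9  10  11
  0   0   0   0   0   0   0   0   0   0   0   0   0
  1   0   0   0   7   7   7   7   7   7   7   7   7
  2   0   0   9   9   9  16  16  16  16  16  16  16
  3   0   0   9   9   9  16  16  16  16  23  23  23
  4   0   0   9   9   9  16  16  16  16  23  23  23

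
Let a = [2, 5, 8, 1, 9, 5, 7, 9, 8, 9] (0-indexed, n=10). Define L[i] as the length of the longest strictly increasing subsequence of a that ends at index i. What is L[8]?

   i    0    1    2    3    4    5    6    7    8    9
a[i]    2    5    8    1    9    5    7    9    8    9
L[i]    1    2    3    1    4    2    3    4    4    5

4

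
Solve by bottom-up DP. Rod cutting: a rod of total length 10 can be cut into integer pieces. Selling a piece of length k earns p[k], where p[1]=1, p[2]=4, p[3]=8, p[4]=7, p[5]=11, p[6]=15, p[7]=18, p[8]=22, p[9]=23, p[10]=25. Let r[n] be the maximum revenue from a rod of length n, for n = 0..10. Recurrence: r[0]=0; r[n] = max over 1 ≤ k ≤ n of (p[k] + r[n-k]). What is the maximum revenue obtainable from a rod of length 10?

   n    0    1    2    3    4    5    6    7    8    9   10
r[n]    0    1    4    8    9   12   16   18   22   24   26

26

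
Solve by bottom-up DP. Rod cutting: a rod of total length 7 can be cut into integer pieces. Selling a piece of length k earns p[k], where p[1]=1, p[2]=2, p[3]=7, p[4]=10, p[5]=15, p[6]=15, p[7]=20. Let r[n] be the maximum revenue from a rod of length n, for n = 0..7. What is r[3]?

7

   n    0    1    2    3    4    5    6    7
r[n]    0    1    2    7   10   15   16   20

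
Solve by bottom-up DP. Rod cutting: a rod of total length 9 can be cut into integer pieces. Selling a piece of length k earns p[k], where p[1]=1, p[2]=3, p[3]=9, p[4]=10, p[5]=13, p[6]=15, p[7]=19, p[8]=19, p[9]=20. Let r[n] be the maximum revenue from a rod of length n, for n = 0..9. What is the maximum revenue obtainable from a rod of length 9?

27

   n    0    1    2    3    4    5    6    7    8    9
r[n]    0    1    3    9   10   13   18   19   22   27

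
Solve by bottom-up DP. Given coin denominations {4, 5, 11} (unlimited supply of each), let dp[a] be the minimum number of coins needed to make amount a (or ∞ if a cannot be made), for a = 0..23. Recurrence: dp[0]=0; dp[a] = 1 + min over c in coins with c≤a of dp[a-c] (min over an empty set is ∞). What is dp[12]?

 a  0  1  2  3  4  5  6  7  8  9 10 11 12 13 14 15 16 17 18 19 20 21 22 23
dp  0  -  -  -  1  1  -  -  2  2  2  1  3  3  3  2  2  4  4  3  3  3  2  4
(- denotes ∞ / unreachable)

3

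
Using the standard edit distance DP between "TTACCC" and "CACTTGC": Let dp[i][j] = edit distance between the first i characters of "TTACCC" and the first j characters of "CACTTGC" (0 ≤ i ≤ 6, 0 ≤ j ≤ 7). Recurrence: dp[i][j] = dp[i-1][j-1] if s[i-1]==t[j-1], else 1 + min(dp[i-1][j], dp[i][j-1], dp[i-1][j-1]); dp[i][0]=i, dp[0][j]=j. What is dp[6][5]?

4

   ''  C  A  C  T  T  G  C
''  0  1  2  3  4  5  6  7
 T  1  1  2  3  3  4  5  6
 T  2  2  2  3  3  3  4  5
 A  3  3  2  3  4  4  4  5
 C  4  3  3  2  3  4  5  4
 C  5  4  4  3  3  4  5  5
 C  6  5  5  4  4  4  5  5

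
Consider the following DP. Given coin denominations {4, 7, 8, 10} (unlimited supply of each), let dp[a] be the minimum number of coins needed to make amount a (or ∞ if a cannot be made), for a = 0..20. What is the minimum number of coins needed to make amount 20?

2

 a  0  1  2  3  4  5  6  7  8  9 10 11 12 13 14 15 16 17 18 19 20
dp  0  -  -  -  1  -  -  1  1  -  1  2  2  -  2  2  2  2  2  3  2
(- denotes ∞ / unreachable)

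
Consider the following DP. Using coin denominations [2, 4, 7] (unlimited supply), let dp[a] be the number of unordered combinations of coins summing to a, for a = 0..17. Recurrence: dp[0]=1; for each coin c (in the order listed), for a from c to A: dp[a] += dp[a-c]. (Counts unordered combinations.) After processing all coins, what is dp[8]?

after  coin     0     1     2     3     4     5     6     7     8     9    10    11    12    13    14    15    16    17
          2     1     0     1     0     1     0     1     0     1     0     1     0     1     0     1     0     1     0
          4     1     0     1     0     2     0     2     0     3     0     3     0     4     0     4     0     5     0
          7     1     0     1     0     2     0     2     1     3     1     3     2     4     2     5     3     6     3

3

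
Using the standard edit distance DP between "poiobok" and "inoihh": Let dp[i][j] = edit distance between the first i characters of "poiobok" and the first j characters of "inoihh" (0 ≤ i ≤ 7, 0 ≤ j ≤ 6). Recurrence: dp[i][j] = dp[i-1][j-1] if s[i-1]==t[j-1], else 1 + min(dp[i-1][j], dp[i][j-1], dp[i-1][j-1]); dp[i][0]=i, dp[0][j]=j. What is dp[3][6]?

4

   ''  i  n  o  i  h  h
''  0  1  2  3  4  5  6
 p  1  1  2  3  4  5  6
 o  2  2  2  2  3  4  5
 i  3  2  3  3  2  3  4
 o  4  3  3  3  3  3  4
 b  5  4  4  4  4  4  4
 o  6  5  5  4  5  5  5
 k  7  6  6  5  5  6  6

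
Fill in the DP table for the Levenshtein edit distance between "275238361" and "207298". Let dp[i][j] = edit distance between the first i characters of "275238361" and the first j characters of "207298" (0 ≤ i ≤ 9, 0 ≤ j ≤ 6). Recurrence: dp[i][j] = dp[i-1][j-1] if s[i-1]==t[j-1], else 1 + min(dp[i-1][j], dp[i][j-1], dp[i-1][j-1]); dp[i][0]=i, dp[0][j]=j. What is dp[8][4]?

   ''  2  0  7  2  9  8
''  0  1  2  3  4  5  6
 2  1  0  1  2  3  4  5
 7  2  1  1  1  2  3  4
 5  3  2  2  2  2  3  4
 2  4  3  3  3  2  3  4
 3  5  4  4  4  3  3  4
 8  6  5  5  5  4  4  3
 3  7  6  6  6  5  5  4
 6  8  7  7  7  6  6  5
 1  9  8  8  8  7  7  6

6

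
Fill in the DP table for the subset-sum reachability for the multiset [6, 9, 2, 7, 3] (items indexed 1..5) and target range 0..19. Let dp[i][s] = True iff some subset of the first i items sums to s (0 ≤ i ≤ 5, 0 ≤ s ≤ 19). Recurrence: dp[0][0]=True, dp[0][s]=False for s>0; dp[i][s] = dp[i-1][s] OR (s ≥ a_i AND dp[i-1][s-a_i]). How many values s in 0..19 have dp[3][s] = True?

8

i\s   0   1   2   3   4   5   6   7   8   9  10  11  12  13  14  15  16  17  18  19
  0   T   F   F   F   F   F   F   F   F   F   F   F   F   F   F   F   F   F   F   F
  1   T   F   F   F   F   F   T   F   F   F   F   F   F   F   F   F   F   F   F   F
  2   T   F   F   F   F   F   T   F   F   T   F   F   F   F   F   T   F   F   F   F
  3   T   F   T   F   F   F   T   F   T   T   F   T   F   F   F   T   F   T   F   F
  4   T   F   T   F   F   F   T   T   T   T   F   T   F   T   F   T   T   T   T   F
  5   T   F   T   T   F   T   T   T   T   T   T   T   T   T   T   T   T   T   T   T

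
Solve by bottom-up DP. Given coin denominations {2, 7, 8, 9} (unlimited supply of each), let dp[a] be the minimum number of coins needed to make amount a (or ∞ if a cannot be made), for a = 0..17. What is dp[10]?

2

 a  0  1  2  3  4  5  6  7  8  9 10 11 12 13 14 15 16 17
dp  0  -  1  -  2  -  3  1  1  1  2  2  3  3  2  2  2  2
(- denotes ∞ / unreachable)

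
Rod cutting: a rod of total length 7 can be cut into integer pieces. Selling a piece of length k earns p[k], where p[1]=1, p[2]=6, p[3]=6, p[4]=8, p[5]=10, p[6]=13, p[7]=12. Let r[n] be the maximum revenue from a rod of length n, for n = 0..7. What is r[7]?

19

   n    0    1    2    3    4    5    6    7
r[n]    0    1    6    7   12   13   18   19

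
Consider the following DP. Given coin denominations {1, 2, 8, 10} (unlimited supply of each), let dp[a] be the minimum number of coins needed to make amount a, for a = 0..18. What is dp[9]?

 a  0  1  2  3  4  5  6  7  8  9 10 11 12 13 14 15 16 17 18
dp  0  1  1  2  2  3  3  4  1  2  1  2  2  3  3  4  2  3  2

2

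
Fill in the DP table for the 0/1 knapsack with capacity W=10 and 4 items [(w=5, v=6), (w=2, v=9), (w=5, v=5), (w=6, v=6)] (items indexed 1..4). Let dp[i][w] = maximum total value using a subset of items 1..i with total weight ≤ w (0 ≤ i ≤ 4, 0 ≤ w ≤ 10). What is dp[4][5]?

9

i\w   0   1   2   3   4   5   6   7   8   9  10
  0   0   0   0   0   0   0   0   0   0   0   0
  1   0   0   0   0   0   6   6   6   6   6   6
  2   0   0   9   9   9   9   9  15  15  15  15
  3   0   0   9   9   9   9   9  15  15  15  15
  4   0   0   9   9   9   9   9  15  15  15  15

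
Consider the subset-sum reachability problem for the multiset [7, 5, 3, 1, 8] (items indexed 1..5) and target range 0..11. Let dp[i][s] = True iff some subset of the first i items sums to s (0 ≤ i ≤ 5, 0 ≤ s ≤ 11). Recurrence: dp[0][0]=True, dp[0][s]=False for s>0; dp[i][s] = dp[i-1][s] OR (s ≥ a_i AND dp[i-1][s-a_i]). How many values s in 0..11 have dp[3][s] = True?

6

i\s   0   1   2   3   4   5   6   7   8   9  10  11
  0   T   F   F   F   F   F   F   F   F   F   F   F
  1   T   F   F   F   F   F   F   T   F   F   F   F
  2   T   F   F   F   F   T   F   T   F   F   F   F
  3   T   F   F   T   F   T   F   T   T   F   T   F
  4   T   T   F   T   T   T   T   T   T   T   T   T
  5   T   T   F   T   T   T   T   T   T   T   T   T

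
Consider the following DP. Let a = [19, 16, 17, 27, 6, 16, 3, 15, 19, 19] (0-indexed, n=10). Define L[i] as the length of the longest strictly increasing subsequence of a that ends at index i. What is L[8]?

3

   i    0    1    2    3    4    5    6    7    8    9
a[i]   19   16   17   27    6   16    3   15   19   19
L[i]    1    1    2    3    1    2    1    2    3    3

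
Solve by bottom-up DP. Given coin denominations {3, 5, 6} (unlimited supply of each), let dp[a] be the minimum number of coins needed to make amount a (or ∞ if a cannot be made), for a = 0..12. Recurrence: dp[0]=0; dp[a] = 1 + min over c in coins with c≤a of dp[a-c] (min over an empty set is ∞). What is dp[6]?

1

 a  0  1  2  3  4  5  6  7  8  9 10 11 12
dp  0  -  -  1  -  1  1  -  2  2  2  2  2
(- denotes ∞ / unreachable)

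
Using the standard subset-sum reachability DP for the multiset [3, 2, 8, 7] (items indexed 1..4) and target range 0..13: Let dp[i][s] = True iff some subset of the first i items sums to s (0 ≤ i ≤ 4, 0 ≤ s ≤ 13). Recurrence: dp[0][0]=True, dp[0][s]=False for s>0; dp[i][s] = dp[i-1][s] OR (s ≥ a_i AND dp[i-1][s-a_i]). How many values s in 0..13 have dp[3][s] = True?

i\s   0   1   2   3   4   5   6   7   8   9  10  11  12  13
  0   T   F   F   F   F   F   F   F   F   F   F   F   F   F
  1   T   F   F   T   F   F   F   F   F   F   F   F   F   F
  2   T   F   T   T   F   T   F   F   F   F   F   F   F   F
  3   T   F   T   T   F   T   F   F   T   F   T   T   F   T
  4   T   F   T   T   F   T   F   T   T   T   T   T   T   T

8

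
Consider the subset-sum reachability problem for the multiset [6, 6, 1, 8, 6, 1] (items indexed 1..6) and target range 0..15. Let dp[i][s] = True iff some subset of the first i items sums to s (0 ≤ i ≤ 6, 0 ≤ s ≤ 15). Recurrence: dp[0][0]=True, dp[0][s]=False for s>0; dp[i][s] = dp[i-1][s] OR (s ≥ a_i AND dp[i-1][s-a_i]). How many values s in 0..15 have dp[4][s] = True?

i\s   0   1   2   3   4   5   6   7   8   9  10  11  12  13  14  15
  0   T   F   F   F   F   F   F   F   F   F   F   F   F   F   F   F
  1   T   F   F   F   F   F   T   F   F   F   F   F   F   F   F   F
  2   T   F   F   F   F   F   T   F   F   F   F   F   T   F   F   F
  3   T   T   F   F   F   F   T   T   F   F   F   F   T   T   F   F
  4   T   T   F   F   F   F   T   T   T   T   F   F   T   T   T   T
  5   T   T   F   F   F   F   T   T   T   T   F   F   T   T   T   T
  6   T   T   T   F   F   F   T   T   T   T   T   F   T   T   T   T

10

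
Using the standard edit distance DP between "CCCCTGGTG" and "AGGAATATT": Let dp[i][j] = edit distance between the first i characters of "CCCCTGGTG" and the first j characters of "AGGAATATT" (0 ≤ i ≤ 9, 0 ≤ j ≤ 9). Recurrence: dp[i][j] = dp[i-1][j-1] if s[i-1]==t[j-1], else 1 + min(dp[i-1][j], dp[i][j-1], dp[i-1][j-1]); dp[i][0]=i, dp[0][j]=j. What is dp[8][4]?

6

   ''  A  G  G  A  A  T  A  T  T
''  0  1  2  3  4  5  6  7  8  9
 C  1  1  2  3  4  5  6  7  8  9
 C  2  2  2  3  4  5  6  7  8  9
 C  3  3  3  3  4  5  6  7  8  9
 C  4  4  4  4  4  5  6  7  8  9
 T  5  5  5  5  5  5  5  6  7  8
 G  6  6  5  5  6  6  6  6  7  8
 G  7  7  6  5  6  7  7  7  7  8
 T  8  8  7  6  6  7  7  8  7  7
 G  9  9  8  7  7  7  8  8  8  8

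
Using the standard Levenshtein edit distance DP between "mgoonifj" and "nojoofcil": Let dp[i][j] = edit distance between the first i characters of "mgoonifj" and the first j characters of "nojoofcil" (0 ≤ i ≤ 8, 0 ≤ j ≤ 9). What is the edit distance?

7

   ''  n  o  j  o  o  f  c  i  l
''  0  1  2  3  4  5  6  7  8  9
 m  1  1  2  3  4  5  6  7  8  9
 g  2  2  2  3  4  5  6  7  8  9
 o  3  3  2  3  3  4  5  6  7  8
 o  4  4  3  3  3  3  4  5  6  7
 n  5  4  4  4  4  4  4  5  6  7
 i  6  5  5  5  5  5  5  5  5  6
 f  7  6  6  6  6  6  5  6  6  6
 j  8  7  7  6  7  7  6  6  7  7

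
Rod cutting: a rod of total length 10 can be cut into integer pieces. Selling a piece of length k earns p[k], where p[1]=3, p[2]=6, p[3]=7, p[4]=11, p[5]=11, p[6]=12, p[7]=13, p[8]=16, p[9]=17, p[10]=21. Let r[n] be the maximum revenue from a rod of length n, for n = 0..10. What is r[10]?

30

   n    0    1    2    3    4    5    6    7    8    9   10
r[n]    0    3    6    9   12   15   18   21   24   27   30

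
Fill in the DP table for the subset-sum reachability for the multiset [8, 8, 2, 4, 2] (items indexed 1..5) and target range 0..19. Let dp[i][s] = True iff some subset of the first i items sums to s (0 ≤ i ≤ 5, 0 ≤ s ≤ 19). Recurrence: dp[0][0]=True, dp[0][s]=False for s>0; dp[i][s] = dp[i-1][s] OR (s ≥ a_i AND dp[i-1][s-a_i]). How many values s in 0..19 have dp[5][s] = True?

10

i\s   0   1   2   3   4   5   6   7   8   9  10  11  12  13  14  15  16  17  18  19
  0   T   F   F   F   F   F   F   F   F   F   F   F   F   F   F   F   F   F   F   F
  1   T   F   F   F   F   F   F   F   T   F   F   F   F   F   F   F   F   F   F   F
  2   T   F   F   F   F   F   F   F   T   F   F   F   F   F   F   F   T   F   F   F
  3   T   F   T   F   F   F   F   F   T   F   T   F   F   F   F   F   T   F   T   F
  4   T   F   T   F   T   F   T   F   T   F   T   F   T   F   T   F   T   F   T   F
  5   T   F   T   F   T   F   T   F   T   F   T   F   T   F   T   F   T   F   T   F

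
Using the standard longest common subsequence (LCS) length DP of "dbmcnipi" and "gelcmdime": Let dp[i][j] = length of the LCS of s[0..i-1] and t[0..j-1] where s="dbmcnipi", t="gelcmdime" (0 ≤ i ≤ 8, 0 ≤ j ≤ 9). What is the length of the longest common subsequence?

2

   ''  g  e  l  c  m  d  i  m  e
''  0  0  0  0  0  0  0  0  0  0
 d  0  0  0  0  0  0  1  1  1  1
 b  0  0  0  0  0  0  1  1  1  1
 m  0  0  0  0  0  1  1  1  2  2
 c  0  0  0  0  1  1  1  1  2  2
 n  0  0  0  0  1  1  1  1  2  2
 i  0  0  0  0  1  1  1  2  2  2
 p  0  0  0  0  1  1  1  2  2  2
 i  0  0  0  0  1  1  1  2  2  2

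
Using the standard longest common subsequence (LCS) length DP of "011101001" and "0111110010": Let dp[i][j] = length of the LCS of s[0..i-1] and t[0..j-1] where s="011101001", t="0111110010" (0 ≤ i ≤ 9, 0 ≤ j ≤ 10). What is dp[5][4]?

   ''  0  1  1  1  1  1  0  0  1  0
''  0  0  0  0  0  0  0  0  0  0  0
 0  0  1  1  1  1  1  1  1  1  1  1
 1  0  1  2  2  2  2  2  2  2  2  2
 1  0  1  2  3  3  3  3  3  3  3  3
 1  0  1  2  3  4  4  4  4  4  4  4
 0  0  1  2  3  4  4  4  5  5  5  5
 1  0  1  2  3  4  5  5  5  5  6  6
 0  0  1  2  3  4  5  5  6  6  6  7
 0  0  1  2  3  4  5  5  6  7  7  7
 1  0  1  2  3  4  5  6  6  7  8  8

4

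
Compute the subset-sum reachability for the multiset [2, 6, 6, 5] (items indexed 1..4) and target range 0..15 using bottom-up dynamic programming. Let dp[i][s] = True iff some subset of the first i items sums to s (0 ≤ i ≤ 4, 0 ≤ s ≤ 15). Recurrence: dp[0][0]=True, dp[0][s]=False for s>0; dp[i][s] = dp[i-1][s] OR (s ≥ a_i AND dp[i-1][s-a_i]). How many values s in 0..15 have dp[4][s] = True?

10

i\s   0   1   2   3   4   5   6   7   8   9  10  11  12  13  14  15
  0   T   F   F   F   F   F   F   F   F   F   F   F   F   F   F   F
  1   T   F   T   F   F   F   F   F   F   F   F   F   F   F   F   F
  2   T   F   T   F   F   F   T   F   T   F   F   F   F   F   F   F
  3   T   F   T   F   F   F   T   F   T   F   F   F   T   F   T   F
  4   T   F   T   F   F   T   T   T   T   F   F   T   T   T   T   F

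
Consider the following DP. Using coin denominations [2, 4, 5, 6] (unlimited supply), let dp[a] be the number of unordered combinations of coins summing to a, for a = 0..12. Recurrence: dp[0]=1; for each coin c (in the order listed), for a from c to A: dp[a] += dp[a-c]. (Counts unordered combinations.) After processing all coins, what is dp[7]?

1

after  coin     0     1     2     3     4     5     6     7     8     9    10    11    12
          2     1     0     1     0     1     0     1     0     1     0     1     0     1
          4     1     0     1     0     2     0     2     0     3     0     3     0     4
          5     1     0     1     0     2     1     2     1     3     2     4     2     5
          6     1     0     1     0     2     1     3     1     4     2     6     3     8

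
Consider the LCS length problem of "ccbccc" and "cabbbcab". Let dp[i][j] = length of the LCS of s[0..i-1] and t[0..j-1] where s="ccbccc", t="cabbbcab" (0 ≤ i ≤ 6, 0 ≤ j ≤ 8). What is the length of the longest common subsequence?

3

   ''  c  a  b  b  b  c  a  b
''  0  0  0  0  0  0  0  0  0
 c  0  1  1  1  1  1  1  1  1
 c  0  1  1  1  1  1  2  2  2
 b  0  1  1  2  2  2  2  2  3
 c  0  1  1  2  2  2  3  3  3
 c  0  1  1  2  2  2  3  3  3
 c  0  1  1  2  2  2  3  3  3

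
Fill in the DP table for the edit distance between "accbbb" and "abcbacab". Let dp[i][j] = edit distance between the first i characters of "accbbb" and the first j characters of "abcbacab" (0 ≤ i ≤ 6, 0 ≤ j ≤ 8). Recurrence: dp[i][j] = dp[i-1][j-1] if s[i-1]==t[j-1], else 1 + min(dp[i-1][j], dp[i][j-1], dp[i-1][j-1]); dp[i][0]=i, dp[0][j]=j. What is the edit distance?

4

   ''  a  b  c  b  a  c  a  b
''  0  1  2  3  4  5  6  7  8
 a  1  0  1  2  3  4  5  6  7
 c  2  1  1  1  2  3  4  5  6
 c  3  2  2  1  2  3  3  4  5
 b  4  3  2  2  1  2  3  4  4
 b  5  4  3  3  2  2  3  4  4
 b  6  5  4  4  3  3  3  4  4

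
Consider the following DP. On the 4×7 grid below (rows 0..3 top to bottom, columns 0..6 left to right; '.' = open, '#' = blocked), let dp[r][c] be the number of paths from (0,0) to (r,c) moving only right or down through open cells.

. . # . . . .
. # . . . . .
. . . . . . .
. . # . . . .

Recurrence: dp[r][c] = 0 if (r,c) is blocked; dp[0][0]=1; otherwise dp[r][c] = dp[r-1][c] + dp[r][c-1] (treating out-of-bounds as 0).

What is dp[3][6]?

4

r\c   0   1   2   3   4   5   6
  0   1   1   0   0   0   0   0
  1   1   0   0   0   0   0   0
  2   1   1   1   1   1   1   1
  3   1   2   0   1   2   3   4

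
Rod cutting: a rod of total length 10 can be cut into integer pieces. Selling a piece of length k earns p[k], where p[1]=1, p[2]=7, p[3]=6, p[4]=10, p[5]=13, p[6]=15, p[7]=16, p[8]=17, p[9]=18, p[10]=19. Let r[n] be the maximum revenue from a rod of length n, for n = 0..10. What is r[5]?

15

   n    0    1    2    3    4    5    6    7    8    9   10
r[n]    0    1    7    8   14   15   21   22   28   29   35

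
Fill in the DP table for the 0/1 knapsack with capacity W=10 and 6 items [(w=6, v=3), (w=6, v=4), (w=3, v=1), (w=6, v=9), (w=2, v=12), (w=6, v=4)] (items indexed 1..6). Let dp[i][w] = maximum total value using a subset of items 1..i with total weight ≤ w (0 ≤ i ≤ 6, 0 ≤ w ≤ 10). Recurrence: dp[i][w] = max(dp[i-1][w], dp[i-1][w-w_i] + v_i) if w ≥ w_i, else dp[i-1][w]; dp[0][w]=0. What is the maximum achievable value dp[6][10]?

21

i\w   0   1   2   3   4   5   6   7   8   9  10
  0   0   0   0   0   0   0   0   0   0   0   0
  1   0   0   0   0   0   0   3   3   3   3   3
  2   0   0   0   0   0   0   4   4   4   4   4
  3   0   0   0   1   1   1   4   4   4   5   5
  4   0   0   0   1   1   1   9   9   9  10  10
  5   0   0  12  12  12  13  13  13  21  21  21
  6   0   0  12  12  12  13  13  13  21  21  21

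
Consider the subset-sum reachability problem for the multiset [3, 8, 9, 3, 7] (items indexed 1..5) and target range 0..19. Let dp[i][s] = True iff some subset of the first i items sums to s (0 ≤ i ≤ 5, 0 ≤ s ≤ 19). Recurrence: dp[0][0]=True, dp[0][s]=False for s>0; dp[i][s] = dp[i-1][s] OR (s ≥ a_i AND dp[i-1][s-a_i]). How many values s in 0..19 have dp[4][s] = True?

10

i\s   0   1   2   3   4   5   6   7   8   9  10  11  12  13  14  15  16  17  18  19
  0   T   F   F   F   F   F   F   F   F   F   F   F   F   F   F   F   F   F   F   F
  1   T   F   F   T   F   F   F   F   F   F   F   F   F   F   F   F   F   F   F   F
  2   T   F   F   T   F   F   F   F   T   F   F   T   F   F   F   F   F   F   F   F
  3   T   F   F   T   F   F   F   F   T   T   F   T   T   F   F   F   F   T   F   F
  4   T   F   F   T   F   F   T   F   T   T   F   T   T   F   T   T   F   T   F   F
  5   T   F   F   T   F   F   T   T   T   T   T   T   T   T   T   T   T   T   T   T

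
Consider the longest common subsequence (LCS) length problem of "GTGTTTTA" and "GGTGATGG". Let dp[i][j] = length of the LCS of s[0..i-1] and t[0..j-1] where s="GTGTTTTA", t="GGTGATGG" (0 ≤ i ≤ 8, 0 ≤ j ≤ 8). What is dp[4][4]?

   ''  G  G  T  G  A  T  G  G
''  0  0  0  0  0  0  0  0  0
 G  0  1  1  1  1  1  1  1  1
 T  0  1  1  2  2  2  2  2  2
 G  0  1  2  2  3  3  3  3  3
 T  0  1  2  3  3  3  4  4  4
 T  0  1  2  3  3  3  4  4  4
 T  0  1  2  3  3  3  4  4  4
 T  0  1  2  3  3  3  4  4  4
 A  0  1  2  3  3  4  4  4  4

3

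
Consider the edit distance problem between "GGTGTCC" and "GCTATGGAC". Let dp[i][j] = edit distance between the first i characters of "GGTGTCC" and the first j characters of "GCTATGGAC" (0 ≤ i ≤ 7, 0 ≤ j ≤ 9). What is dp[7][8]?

   ''  G  C  T  A  T  G  G  A  C
''  0  1  2  3  4  5  6  7  8  9
 G  1  0  1  2  3  4  5  6  7  8
 G  2  1  1  2  3  4  4  5  6  7
 T  3  2  2  1  2  3  4  5  6  7
 G  4  3  3  2  2  3  3  4  5  6
 T  5  4  4  3  3  2  3  4  5  6
 C  6  5  4  4  4  3  3  4  5  5
 C  7  6  5  5  5  4  4  4  5  5

5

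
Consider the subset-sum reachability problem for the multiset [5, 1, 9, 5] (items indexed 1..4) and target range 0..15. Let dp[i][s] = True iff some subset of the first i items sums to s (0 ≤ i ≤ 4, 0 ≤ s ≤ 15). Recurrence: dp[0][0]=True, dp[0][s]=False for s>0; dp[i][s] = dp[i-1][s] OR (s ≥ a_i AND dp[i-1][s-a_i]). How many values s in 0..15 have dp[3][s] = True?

8

i\s   0   1   2   3   4   5   6   7   8   9  10  11  12  13  14  15
  0   T   F   F   F   F   F   F   F   F   F   F   F   F   F   F   F
  1   T   F   F   F   F   T   F   F   F   F   F   F   F   F   F   F
  2   T   T   F   F   F   T   T   F   F   F   F   F   F   F   F   F
  3   T   T   F   F   F   T   T   F   F   T   T   F   F   F   T   T
  4   T   T   F   F   F   T   T   F   F   T   T   T   F   F   T   T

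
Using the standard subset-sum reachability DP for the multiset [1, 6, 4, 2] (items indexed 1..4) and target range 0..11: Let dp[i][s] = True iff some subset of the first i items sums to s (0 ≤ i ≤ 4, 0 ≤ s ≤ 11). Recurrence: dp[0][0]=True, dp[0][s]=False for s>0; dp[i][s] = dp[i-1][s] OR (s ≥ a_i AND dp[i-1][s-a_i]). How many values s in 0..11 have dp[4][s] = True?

i\s   0   1   2   3   4   5   6   7   8   9  10  11
  0   T   F   F   F   F   F   F   F   F   F   F   F
  1   T   T   F   F   F   F   F   F   F   F   F   F
  2   T   T   F   F   F   F   T   T   F   F   F   F
  3   T   T   F   F   T   T   T   T   F   F   T   T
  4   T   T   T   T   T   T   T   T   T   T   T   T

12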